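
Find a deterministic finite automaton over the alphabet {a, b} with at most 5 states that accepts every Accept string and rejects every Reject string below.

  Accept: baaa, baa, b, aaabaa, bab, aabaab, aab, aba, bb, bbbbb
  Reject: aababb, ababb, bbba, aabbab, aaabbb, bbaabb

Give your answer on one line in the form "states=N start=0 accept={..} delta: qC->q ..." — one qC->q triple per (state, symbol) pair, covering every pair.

states=4 start=0 accept={1,2} delta: 0a->0 0b->1 1a->1 1b->2 2a->2 2b->3 3a->0 3b->0

Fold the examples into a partial DFA from state 0: repeatedly fix the first undefined (state, symbol) met by the shortest-then-alphabetical prefix, trying targets in increasing order and rejecting any under which an Accept and a Reject string meet in one state with the same remainder; add a state when all current targets are rejected. Accepting states are where Accept strings end.
a: 0a undefined. 0a->0: ok.
b: 0b undefined. 0b->0: no, baaa/aababb meet in 0. Open state 1: 0b->1.
ba: 1a undefined. 1a->0: no, bb/aababb meet in 1 with "b" left. 1a->1: ok.
bb: 1b undefined. 1b->0: no, baaa/aababb meet in 1. 1b->1: no, baaa/aababb meet in 1. Open state 2: 1b->2.
bba: 2a undefined. 2a->0: no, baaa/aabbab meet in 1. 2a->1: no, bab/aabbab meet in 2. 2a->2: ok.
bbb: 2b undefined. 2b->0: no, baaa/bbaabb meet in 1. 2b->1: no, baaa/aababb meet in 1. 2b->2: no, bab/aababb meet in 2. Open state 3: 2b->3.
bbba: 3a undefined. 3a->0: ok.
bbbb: 3b undefined. 3b->0: ok.
All examples now run through 4 states with every (state, symbol) defined. Accept strings end in {1,2}, Reject strings end in {0,3}; accept={1,2}.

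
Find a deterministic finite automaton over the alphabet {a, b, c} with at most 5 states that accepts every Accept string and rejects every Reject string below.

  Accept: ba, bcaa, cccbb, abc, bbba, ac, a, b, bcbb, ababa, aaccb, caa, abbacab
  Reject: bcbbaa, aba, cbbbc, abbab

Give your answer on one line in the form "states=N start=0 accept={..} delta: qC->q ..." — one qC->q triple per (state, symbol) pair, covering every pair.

states=5 start=0 accept={0,1,3,4} delta: 0a->1 0b->0 0c->1 1a->0 1b->2 1c->0 2a->2 2b->3 2c->0 3a->4 3b->3 3c->2 4a->2 4b->2 4c->1

Fold the examples into a partial DFA from state 0: repeatedly fix the first undefined (state, symbol) met by the shortest-then-alphabetical prefix, trying targets in increasing order and rejecting any under which an Accept and a Reject string meet in one state with the same remainder; add a state when all current targets are rejected. Accepting states are where Accept strings end.
a: 0a undefined. 0a->0: no, ba/aba meet in 0 with "ba" left. Open state 1: 0a->1.
b: 0b undefined. 0b->0: ok.
c: 0c undefined. 0c->0: no, bcaa/bcbbaa meet in 1 with "a" left. 0c->1: ok.
aa: 1a undefined. 1a->0: ok.
ab: 1b undefined. 1b->0: no, ba/aba meet in 1. 1b->1: no, ba/bcbbaa meet in 1. Open state 2: 1b->2.
ac: 1c undefined. 1c->0: ok.
aba: 2a undefined. 2a->0: no, ac/aba meet in 0. 2a->1: no, ba/aba meet in 1. 2a->2: ok.
abb: 2b undefined. 2b->0: no, ba/cbbbc meet in 1. 2b->1: no, ba/bcbbaa meet in 1. 2b->2: no, cccbb/bcbbaa meet in 2. Open state 3: 2b->3.
abc: 2c undefined. 2c->0: ok.
abba: 3a undefined. 3a->0: no, ba/bcbbaa meet in 1. 3a->1: no, abc/bcbbaa meet in 0. 3a->2: no, cccbb/abbab meet in 3. 3a->3: no, cccbb/bcbbaa meet in 3. Open state 4: 3a->4.
cbbb: 3b undefined. 3b->0: no, ba/cbbbc meet in 1. 3b->1: no, abc/cbbbc meet in 0. 3b->2: no, abc/cbbbc meet in 0. 3b->3: ok.
abbab: 4b undefined. 4b->0: no, abc/abbab meet in 0. 4b->1: no, ba/abbab meet in 1. 4b->2: ok.
abbac: 4c undefined. 4c->0: no, abbacab/aba meet in 2. 4c->1: ok.
cbbbc: 3c undefined. 3c->0: no, abc/cbbbc meet in 0. 3c->1: no, ba/cbbbc meet in 1. 3c->2: ok.
bcbbaa: 4a undefined. 4a->0: no, abc/bcbbaa meet in 0. 4a->1: no, ba/bcbbaa meet in 1. 4a->2: ok.
All examples now run through 5 states with every (state, symbol) defined. Accept strings end in {0,1,3,4}, Reject strings end in {2}; accept={0,1,3,4}.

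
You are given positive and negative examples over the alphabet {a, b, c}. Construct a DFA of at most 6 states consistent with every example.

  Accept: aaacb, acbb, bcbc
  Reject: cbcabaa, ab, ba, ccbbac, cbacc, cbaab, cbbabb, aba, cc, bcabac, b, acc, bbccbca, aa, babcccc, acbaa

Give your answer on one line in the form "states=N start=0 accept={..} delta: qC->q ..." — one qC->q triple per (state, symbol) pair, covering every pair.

State merging on the prefix tree: take the shortest (then alphabetical) example prefix whose next move is undefined and point that move at state 0, else 1, else 2, ...; a target is out if some Accept/Reject pair would then sit in one state with the same input left (inseparable). If every existing state is out, open a new one.
a: 0a undefined. 0a->0: ok.
b: 0b undefined. 0b->0: ok.
c: 0c undefined. 0c->0: no, aaacb/cbcabaa meet in 0. Open state 1: 0c->1.
cb: 1b undefined. 1b->0: no, aaacb/ab meet in 0. 1b->1: no, bcbc/cc meet in 1 with "c" left. Open state 2: 1b->2.
cc: 1c undefined. 1c->0: ok.
bca: 1a undefined. 1a->0: ok.
cba: 2a undefined. 2a->0: ok.
cbb: 2b undefined. 2b->0: no, acbb/ab meet in 0. 2b->1: no, acbb/ccbbac meet in 1. 2b->2: ok.
cbc: 2c undefined. 2c->0: no, bcbc/cbcabaa meet in 0. 2c->1: no, bcbc/ccbbac meet in 1. 2c->2: ok.
All examples now run through 3 states with every (state, symbol) defined. Accept strings end in {2}, Reject strings end in {0,1}; accept={2}.

states=3 start=0 accept={2} delta: 0a->0 0b->0 0c->1 1a->0 1b->2 1c->0 2a->0 2b->2 2c->2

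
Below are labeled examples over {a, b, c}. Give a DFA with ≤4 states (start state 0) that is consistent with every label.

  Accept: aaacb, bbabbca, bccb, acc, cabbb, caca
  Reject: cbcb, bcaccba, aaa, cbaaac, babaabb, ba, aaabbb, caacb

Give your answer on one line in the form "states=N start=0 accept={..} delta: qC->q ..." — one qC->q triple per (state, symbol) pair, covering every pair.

Grow the machine one transition at a time. Run the examples from 0; the earliest place one falls off (shortest prefix, ties alphabetical) gets sent to the lowest-numbered state that keeps every Accept/Reject pair distinguishable — a pair clashes when both reach the same state with identical unread suffix — and to a fresh state only if none does.
a: 0a undefined. 0a->0: ok.
b: 0b undefined. 0b->0: ok.
c: 0c undefined. 0c->0: no, aaacb/cbcb meet in 0. Open state 1: 0c->1.
ca: 1a undefined. 1a->0: no, aaacb/caacb meet in 1 with "b" left. 1a->1: no, bccb/caacb meet in 1 with "cb" left. Open state 2: 1a->2.
cb: 1b undefined. 1b->0: no, aaacb/cbcb meet in 0. 1b->1: no, bccb/cbcb meet in 1 with "cb" left. 1b->2: ok.
acc: 1c undefined. 1c->0: no, bccb/aaa meet in 0. 1c->1: ok.
caa: 2a undefined. 2a->0: no, aaacb/caacb meet in 2. 2a->1: no, aaacb/caacb meet in 2. 2a->2: ok.
cab: 2b undefined. 2b->0: no, cabbb/aaa meet in 0. 2b->1: ok.
cac: 2c undefined. 2c->0: no, aaacb/bcaccba meet in 2. 2c->1: no, aaacb/cbcb meet in 2. 2c->2: no, aaacb/bcaccba meet in 2. Open state 3: 2c->3.
caca: 3a undefined. 3a->0: no, caca/aaa meet in 0. 3a->1: ok.
cbcb: 3b undefined. 3b->0: ok.
bcacc: 3c undefined. 3c->0: ok.
All examples now run through 4 states with every (state, symbol) defined. Accept strings end in {1,2}, Reject strings end in {0,3}; accept={1,2}.

states=4 start=0 accept={1,2} delta: 0a->0 0b->0 0c->1 1a->2 1b->2 1c->1 2a->2 2b->1 2c->3 3a->1 3b->0 3c->0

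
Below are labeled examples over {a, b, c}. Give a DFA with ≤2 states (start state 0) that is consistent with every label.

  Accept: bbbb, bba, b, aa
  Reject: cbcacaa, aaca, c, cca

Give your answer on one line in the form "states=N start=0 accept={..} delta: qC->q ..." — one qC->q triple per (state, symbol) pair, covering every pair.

states=2 start=0 accept={0} delta: 0a->0 0b->0 0c->1 1a->1 1b->0 1c->1

Grow the machine one transition at a time. Run the examples from 0; the earliest place one falls off (shortest prefix, ties alphabetical) gets sent to the lowest-numbered state that keeps every Accept/Reject pair distinguishable — a pair clashes when both reach the same state with identical unread suffix — and to a fresh state only if none does.
a: 0a undefined. 0a->0: ok.
b: 0b undefined. 0b->0: ok.
c: 0c undefined. 0c->0: no, bbbb/cbcacaa meet in 0. Open state 1: 0c->1.
cb: 1b undefined. 1b->0: ok.
cc: 1c undefined. 1c->0: no, bbbb/cca meet in 0. 1c->1: ok.
cca: 1a undefined. 1a->0: no, bbbb/cbcacaa meet in 0. 1a->1: ok.
All examples now run through 2 states with every (state, symbol) defined. Accept strings end in {0}, Reject strings end in {1}; accept={0}.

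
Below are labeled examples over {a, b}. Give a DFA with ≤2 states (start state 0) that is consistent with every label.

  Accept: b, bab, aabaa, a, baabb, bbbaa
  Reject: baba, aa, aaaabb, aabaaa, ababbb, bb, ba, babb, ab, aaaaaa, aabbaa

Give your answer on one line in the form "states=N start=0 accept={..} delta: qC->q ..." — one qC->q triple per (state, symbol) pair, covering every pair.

Grow the machine one transition at a time. Run the examples from 0; the earliest place one falls off (shortest prefix, ties alphabetical) gets sent to the lowest-numbered state that keeps every Accept/Reject pair distinguishable — a pair clashes when both reach the same state with identical unread suffix — and to a fresh state only if none does.
a: 0a undefined. 0a->0: no, b/ab meet in 0 with "b" left. Open state 1: 0a->1.
b: 0b undefined. 0b->0: no, b/bb meet in 0. 0b->1: ok.
aa: 1a undefined. 1a->0: ok.
ab: 1b undefined. 1b->0: ok.
All examples now run through 2 states with every (state, symbol) defined. Accept strings end in {1}, Reject strings end in {0}; accept={1}.

states=2 start=0 accept={1} delta: 0a->1 0b->1 1a->0 1b->0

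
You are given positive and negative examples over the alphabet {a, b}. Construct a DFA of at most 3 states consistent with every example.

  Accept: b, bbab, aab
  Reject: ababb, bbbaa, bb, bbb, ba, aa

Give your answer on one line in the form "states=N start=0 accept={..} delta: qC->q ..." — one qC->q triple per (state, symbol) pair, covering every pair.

Fold the examples into a partial DFA from state 0: repeatedly fix the first undefined (state, symbol) met by the shortest-then-alphabetical prefix, trying targets in increasing order and rejecting any under which an Accept and a Reject string meet in one state with the same remainder; add a state when all current targets are rejected. Accepting states are where Accept strings end.
a: 0a undefined. 0a->0: ok.
b: 0b undefined. 0b->0: no, b/ababb meet in 0. Open state 1: 0b->1.
ba: 1a undefined. 1a->0: ok.
bb: 1b undefined. 1b->0: no, b/bbb meet in 1. 1b->1: no, b/ababb meet in 1. Open state 2: 1b->2.
bba: 2a undefined. 2a->0: ok.
bbb: 2b undefined. 2b->0: ok.
All examples now run through 3 states with every (state, symbol) defined. Accept strings end in {1}, Reject strings end in {0,2}; accept={1}.

states=3 start=0 accept={1} delta: 0a->0 0b->1 1a->0 1b->2 2a->0 2b->0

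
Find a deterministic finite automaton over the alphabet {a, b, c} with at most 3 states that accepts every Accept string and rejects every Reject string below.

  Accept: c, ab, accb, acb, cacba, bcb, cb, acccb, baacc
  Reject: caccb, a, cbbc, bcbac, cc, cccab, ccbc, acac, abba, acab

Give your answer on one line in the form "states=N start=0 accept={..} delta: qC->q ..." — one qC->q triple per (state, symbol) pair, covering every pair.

states=3 start=0 accept={1} delta: 0a->0 0b->1 0c->1 1a->2 1b->1 1c->0 2a->1 2b->2 2c->2

State merging on the prefix tree: take the shortest (then alphabetical) example prefix whose next move is undefined and point that move at state 0, else 1, else 2, ...; a target is out if some Accept/Reject pair would then sit in one state with the same input left (inseparable). If every existing state is out, open a new one.
a: 0a undefined. 0a->0: ok.
b: 0b undefined. 0b->0: no, ab/a meet in 0. Open state 1: 0b->1.
c: 0c undefined. 0c->0: no, c/a meet in 0. 0c->1: ok.
ba: 1a undefined. 1a->0: no, c/acac meet in 1. 1a->1: no, acb/acab meet in 1 with "b" left. Open state 2: 1a->2.
bc: 1c undefined. 1c->0: ok.
cb: 1b undefined. 1b->0: no, acb/a meet in 0. 1b->1: ok.
baa: 2a undefined. 2a->0: no, baacc/a meet in 0. 2a->1: ok.
cac: 2c undefined. 2c->0: no, c/caccb meet in 1. 2c->1: no, c/caccb meet in 1. 2c->2: ok.
acab: 2b undefined. 2b->0: no, cacba/caccb meet in 0. 2b->1: no, c/caccb meet in 1. 2b->2: ok.
All examples now run through 3 states with every (state, symbol) defined. Accept strings end in {1}, Reject strings end in {0,2}; accept={1}.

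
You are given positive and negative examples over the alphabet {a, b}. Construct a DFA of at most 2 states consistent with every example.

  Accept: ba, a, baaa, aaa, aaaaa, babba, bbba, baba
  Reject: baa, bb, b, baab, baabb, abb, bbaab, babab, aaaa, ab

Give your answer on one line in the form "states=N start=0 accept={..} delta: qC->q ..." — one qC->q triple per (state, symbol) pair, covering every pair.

states=2 start=0 accept={1} delta: 0a->1 0b->0 1a->0 1b->0

Grow the machine one transition at a time. Run the examples from 0; the earliest place one falls off (shortest prefix, ties alphabetical) gets sent to the lowest-numbered state that keeps every Accept/Reject pair distinguishable — a pair clashes when both reach the same state with identical unread suffix — and to a fresh state only if none does.
a: 0a undefined. 0a->0: no, a/aaaa meet in 0. Open state 1: 0a->1.
b: 0b undefined. 0b->0: ok.
aa: 1a undefined. 1a->0: ok.
ab: 1b undefined. 1b->0: ok.
All examples now run through 2 states with every (state, symbol) defined. Accept strings end in {1}, Reject strings end in {0}; accept={1}.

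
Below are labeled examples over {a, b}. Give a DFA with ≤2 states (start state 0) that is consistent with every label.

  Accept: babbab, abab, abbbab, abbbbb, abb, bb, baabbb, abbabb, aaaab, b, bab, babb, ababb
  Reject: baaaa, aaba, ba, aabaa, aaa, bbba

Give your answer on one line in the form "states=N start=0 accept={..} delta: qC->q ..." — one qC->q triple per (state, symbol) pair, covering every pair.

Grow the machine one transition at a time. Run the examples from 0; the earliest place one falls off (shortest prefix, ties alphabetical) gets sent to the lowest-numbered state that keeps every Accept/Reject pair distinguishable — a pair clashes when both reach the same state with identical unread suffix — and to a fresh state only if none does.
a: 0a undefined. 0a->0: ok.
b: 0b undefined. 0b->0: no, babbab/baaaa meet in 0. Open state 1: 0b->1.
ba: 1a undefined. 1a->0: ok.
bb: 1b undefined. 1b->0: no, abb/baaaa meet in 0. 1b->1: ok.
All examples now run through 2 states with every (state, symbol) defined. Accept strings end in {1}, Reject strings end in {0}; accept={1}.

states=2 start=0 accept={1} delta: 0a->0 0b->1 1a->0 1b->1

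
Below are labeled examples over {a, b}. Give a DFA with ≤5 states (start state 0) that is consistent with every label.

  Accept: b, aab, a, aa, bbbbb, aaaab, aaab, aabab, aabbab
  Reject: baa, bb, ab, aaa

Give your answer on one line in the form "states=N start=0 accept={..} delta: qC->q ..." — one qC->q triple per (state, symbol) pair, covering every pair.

Grow the machine one transition at a time. Run the examples from 0; the earliest place one falls off (shortest prefix, ties alphabetical) gets sent to the lowest-numbered state that keeps every Accept/Reject pair distinguishable — a pair clashes when both reach the same state with identical unread suffix — and to a fresh state only if none does.
a: 0a undefined. 0a->0: no, b/ab meet in 0 with "b" left. Open state 1: 0a->1.
b: 0b undefined. 0b->0: no, b/bb meet in 0. 0b->1: ok.
aa: 1a undefined. 1a->0: no, b/baa meet in 1. 1a->1: no, b/baa meet in 1. Open state 2: 1a->2.
ab: 1b undefined. 1b->0: ok.
aaa: 2a undefined. 2a->0: no, aaaab/baa meet in 0. 2a->1: no, b/baa meet in 1. 2a->2: no, aa/baa meet in 2. Open state 3: 2a->3.
aab: 2b undefined. 2b->0: no, aab/bb meet in 0. 2b->1: no, aabbab/bb meet in 0. 2b->2: ok.
aaaa: 3a undefined. 3a->0: ok.
aaab: 3b undefined. 3b->0: no, aaab/bb meet in 0. 3b->1: ok.
All examples now run through 4 states with every (state, symbol) defined. Accept strings end in {1,2}, Reject strings end in {0,3}; accept={1,2}.

states=4 start=0 accept={1,2} delta: 0a->1 0b->1 1a->2 1b->0 2a->3 2b->2 3a->0 3b->1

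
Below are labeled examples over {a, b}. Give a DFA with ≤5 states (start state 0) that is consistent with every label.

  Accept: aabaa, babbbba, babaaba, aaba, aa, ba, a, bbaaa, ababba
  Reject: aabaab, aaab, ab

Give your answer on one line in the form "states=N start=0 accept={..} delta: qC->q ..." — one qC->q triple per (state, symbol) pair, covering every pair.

states=2 start=0 accept={0} delta: 0a->0 0b->1 1a->0 1b->0

Fold the examples into a partial DFA from state 0: repeatedly fix the first undefined (state, symbol) met by the shortest-then-alphabetical prefix, trying targets in increasing order and rejecting any under which an Accept and a Reject string meet in one state with the same remainder; add a state when all current targets are rejected. Accepting states are where Accept strings end.
a: 0a undefined. 0a->0: ok.
b: 0b undefined. 0b->0: no, aabaa/aabaab meet in 0. Open state 1: 0b->1.
ba: 1a undefined. 1a->0: ok.
bb: 1b undefined. 1b->0: ok.
All examples now run through 2 states with every (state, symbol) defined. Accept strings end in {0}, Reject strings end in {1}; accept={0}.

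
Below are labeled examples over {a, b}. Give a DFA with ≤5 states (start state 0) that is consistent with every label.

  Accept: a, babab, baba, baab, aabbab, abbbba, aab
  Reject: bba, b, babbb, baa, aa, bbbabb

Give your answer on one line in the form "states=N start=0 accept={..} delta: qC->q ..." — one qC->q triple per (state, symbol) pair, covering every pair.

states=5 start=0 accept={0,1} delta: 0a->1 0b->2 1a->2 1b->0 2a->3 2b->1 3a->2 3b->4 4a->1 4b->0

State merging on the prefix tree: take the shortest (then alphabetical) example prefix whose next move is undefined and point that move at state 0, else 1, else 2, ...; a target is out if some Accept/Reject pair would then sit in one state with the same input left (inseparable). If every existing state is out, open a new one.
a: 0a undefined. 0a->0: no, a/aa meet in 0. Open state 1: 0a->1.
b: 0b undefined. 0b->0: no, a/bba meet in 1. 0b->1: no, a/b meet in 1. Open state 2: 0b->2.
aa: 1a undefined. 1a->0: no, aab/b meet in 2. 1a->1: no, a/aa meet in 1. 1a->2: ok.
ab: 1b undefined. 1b->0: ok.
ba: 2a undefined. 2a->0: no, a/baa meet in 1. 2a->1: no, baab/babbb meet in 2 with "b" left. 2a->2: no, baba/bba meet in 2 with "ba" left. Open state 3: 2a->3.
bb: 2b undefined. 2b->0: no, a/bba meet in 1. 2b->1: ok.
baa: 3a undefined. 3a->0: no, baab/bba meet in 2. 3a->1: no, a/baa meet in 1. 3a->2: ok.
bab: 3b undefined. 3b->0: no, a/babbb meet in 1. 3b->1: no, baba/bba meet in 2. 3b->2: no, babab/bba meet in 2. 3b->3: no, baba/bba meet in 2. Open state 4: 3b->4.
baba: 4a undefined. 4a->0: no, babab/bba meet in 2. 4a->1: ok.
babb: 4b undefined. 4b->0: ok.
All examples now run through 5 states with every (state, symbol) defined. Accept strings end in {0,1}, Reject strings end in {2}; accept={0,1}.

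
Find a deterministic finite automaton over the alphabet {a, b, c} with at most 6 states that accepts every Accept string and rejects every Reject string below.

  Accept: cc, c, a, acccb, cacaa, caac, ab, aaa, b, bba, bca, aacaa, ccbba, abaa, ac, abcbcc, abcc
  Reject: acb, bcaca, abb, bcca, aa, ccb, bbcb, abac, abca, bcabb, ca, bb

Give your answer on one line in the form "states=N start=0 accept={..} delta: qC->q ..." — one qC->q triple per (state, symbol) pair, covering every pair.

State merging on the prefix tree: take the shortest (then alphabetical) example prefix whose next move is undefined and point that move at state 0, else 1, else 2, ...; a target is out if some Accept/Reject pair would then sit in one state with the same input left (inseparable). If every existing state is out, open a new one.
a: 0a undefined. 0a->0: no, a/aa meet in 0. Open state 1: 0a->1.
b: 0b undefined. 0b->0: no, b/bb meet in 0. 0b->1: no, ab/bb meet in 1 with "b" left. Open state 2: 0b->2.
c: 0c undefined. 0c->0: no, a/ca meet in 1. 0c->1: ok.
aa: 1a undefined. 1a->0: ok.
ab: 1b undefined. 1b->0: no, cc/abac meet in 1 with "c" left. 1b->1: no, c/abb meet in 1. 1b->2: no, bca/abca meet in 2 with "ca" left. Open state 3: 1b->3.
ac: 1c undefined. 1c->0: no, cc/aa meet in 0. 1c->1: no, acccb/acb meet in 3. 1c->2: ok.
bb: 2b undefined. 2b->0: no, ab/bbcb meet in 3. 2b->1: no, c/acb meet in 1. 2b->2: no, cc/acb meet in 2. 2b->3: no, ab/acb meet in 3. Open state 4: 2b->4.
bc: 2c undefined. 2c->0: ok.
aba: 3a undefined. 3a->0: no, c/abac meet in 1. 3a->1: no, cc/abac meet in 2. 3a->2: no, abaa/bcaca meet in 2 with "a" left. 3a->3: ok.
abb: 3b undefined. 3b->0: ok.
abc: 3c undefined. 3c->0: no, c/abca meet in 1. 3c->1: no, c/abac meet in 1. 3c->2: no, cc/abac meet in 2. 3c->3: no, acccb/abac meet in 3. 3c->4: no, bba/abca meet in 4 with "a" left. Open state 5: 3c->5.
bba: 4a undefined. 4a->0: no, bba/abb meet in 0. 4a->1: ok.
bbc: 4c undefined. 4c->0: no, cc/bbcb meet in 2. 4c->1: no, acccb/bbcb meet in 3. 4c->2: ok.
abca: 5a undefined. 5a->0: ok.
abcb: 5b undefined. 5b->0: ok.
abcc: 5c undefined. 5c->0: no, abcc/abb meet in 0. 5c->1: ok.
ccbb: 4b undefined. 4b->0: ok.
bcaca: 2a undefined. 2a->0: ok.
All examples now run through 6 states with every (state, symbol) defined. Accept strings end in {1,2,3}, Reject strings end in {0,4,5}; accept={1,2,3}.

states=6 start=0 accept={1,2,3} delta: 0a->1 0b->2 0c->1 1a->0 1b->3 1c->2 2a->0 2b->4 2c->0 3a->3 3b->0 3c->5 4a->1 4b->0 4c->2 5a->0 5b->0 5c->1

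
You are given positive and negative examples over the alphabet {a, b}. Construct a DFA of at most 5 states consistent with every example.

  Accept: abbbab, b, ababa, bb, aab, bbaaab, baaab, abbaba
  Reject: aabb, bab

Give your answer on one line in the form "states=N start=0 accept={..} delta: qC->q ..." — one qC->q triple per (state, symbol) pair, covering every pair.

states=4 start=0 accept={0,3} delta: 0a->1 0b->0 1a->2 1b->1 2a->0 2b->3 3a->0 3b->1

State merging on the prefix tree: take the shortest (then alphabetical) example prefix whose next move is undefined and point that move at state 0, else 1, else 2, ...; a target is out if some Accept/Reject pair would then sit in one state with the same input left (inseparable). If every existing state is out, open a new one.
a: 0a undefined. 0a->0: no, bb/aabb meet in 0 with "bb" left. Open state 1: 0a->1.
b: 0b undefined. 0b->0: ok.
aa: 1a undefined. 1a->0: no, b/aabb meet in 0. 1a->1: no, aab/bab meet in 1 with "b" left. Open state 2: 1a->2.
ab: 1b undefined. 1b->0: no, abbbab/bab meet in 0. 1b->1: ok.
aab: 2b undefined. 2b->0: no, abbbab/aabb meet in 0. 2b->1: no, abbbab/aabb meet in 1. 2b->2: no, abbbab/aabb meet in 2. Open state 3: 2b->3.
aabb: 3b undefined. 3b->0: no, b/aabb meet in 0. 3b->1: ok.
baaa: 2a undefined. 2a->0: ok.
ababa: 3a undefined. 3a->0: ok.
All examples now run through 4 states with every (state, symbol) defined. Accept strings end in {0,3}, Reject strings end in {1}; accept={0,3}.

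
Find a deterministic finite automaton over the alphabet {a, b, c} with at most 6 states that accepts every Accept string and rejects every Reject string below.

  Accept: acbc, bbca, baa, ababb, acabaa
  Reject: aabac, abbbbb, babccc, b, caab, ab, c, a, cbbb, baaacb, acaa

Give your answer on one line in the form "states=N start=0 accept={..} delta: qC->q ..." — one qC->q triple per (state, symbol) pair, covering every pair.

Fold the examples into a partial DFA from state 0: repeatedly fix the first undefined (state, symbol) met by the shortest-then-alphabetical prefix, trying targets in increasing order and rejecting any under which an Accept and a Reject string meet in one state with the same remainder; add a state when all current targets are rejected. Accepting states are where Accept strings end.
a: 0a undefined. 0a->0: ok.
b: 0b undefined. 0b->0: no, baa/abbbbb meet in 0. Open state 1: 0b->1.
c: 0c undefined. 0c->0: ok.
ba: 1a undefined. 1a->0: no, baa/aabac meet in 0. 1a->1: no, acbc/aabac meet in 1 with "c" left. Open state 2: 1a->2.
bb: 1b undefined. 1b->0: no, bbca/c meet in 0. 1b->1: ok.
baa: 2a undefined. 2a->0: no, baa/c meet in 0. 2a->1: no, baa/abbbbb meet in 1. 2a->2: ok.
bab: 2b undefined. 2b->0: no, ababb/abbbbb meet in 1. 2b->1: no, ababb/abbbbb meet in 1. 2b->2: ok.
bbc: 1c undefined. 1c->0: no, acbc/c meet in 0. 1c->1: no, acbc/abbbbb meet in 1. 1c->2: ok.
babc: 2c undefined. 2c->0: ok.
All examples now run through 3 states with every (state, symbol) defined. Accept strings end in {2}, Reject strings end in {0,1}; accept={2}.

states=3 start=0 accept={2} delta: 0a->0 0b->1 0c->0 1a->2 1b->1 1c->2 2a->2 2b->2 2c->0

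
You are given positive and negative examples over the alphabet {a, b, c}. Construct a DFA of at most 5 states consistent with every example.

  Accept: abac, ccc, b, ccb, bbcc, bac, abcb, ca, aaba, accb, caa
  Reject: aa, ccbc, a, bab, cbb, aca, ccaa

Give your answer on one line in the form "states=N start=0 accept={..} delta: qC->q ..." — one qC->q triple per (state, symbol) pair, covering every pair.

states=5 start=0 accept={0,3,4} delta: 0a->1 0b->0 0c->2 1a->1 1b->2 1c->0 2a->3 2b->3 2c->4 3a->0 3b->1 3c->0 4a->0 4b->0 4c->0

Grow the machine one transition at a time. Run the examples from 0; the earliest place one falls off (shortest prefix, ties alphabetical) gets sent to the lowest-numbered state that keeps every Accept/Reject pair distinguishable — a pair clashes when both reach the same state with identical unread suffix — and to a fresh state only if none does.
a: 0a undefined. 0a->0: no, ca/aca meet in 0 with "ca" left. Open state 1: 0a->1.
b: 0b undefined. 0b->0: ok.
c: 0c undefined. 0c->0: no, ccc/ccbc meet in 0. 0c->1: no, ca/aa meet in 1 with "a" left. Open state 2: 0c->2.
aa: 1a undefined. 1a->0: no, b/aa meet in 0. 1a->1: ok.
ab: 1b undefined. 1b->0: no, b/bab meet in 0. 1b->1: no, aaba/aa meet in 1. 1b->2: ok.
ac: 1c undefined. 1c->0: ok.
ca: 2a undefined. 2a->0: no, abac/bab meet in 2. 2a->1: no, ca/aa meet in 1. 2a->2: no, ca/bab meet in 2. Open state 3: 2a->3.
cb: 2b undefined. 2b->0: no, b/cbb meet in 0. 2b->1: no, accb/aa meet in 1. 2b->2: no, accb/bab meet in 2. 2b->3: ok.
cc: 2c undefined. 2c->0: no, ccc/ccbc meet in 2. 2c->1: no, ccb/bab meet in 2. 2c->2: no, abac/ccbc meet in 3 with "c" left. 2c->3: no, ccb/cbb meet in 3 with "b" left. Open state 4: 2c->4.
caa: 3a undefined. 3a->0: ok.
cbb: 3b undefined. 3b->0: no, b/cbb meet in 0. 3b->1: ok.
cca: 4a undefined. 4a->0: ok.
ccb: 4b undefined. 4b->0: ok.
ccc: 4c undefined. 4c->0: ok.
abac: 3c undefined. 3c->0: ok.
All examples now run through 5 states with every (state, symbol) defined. Accept strings end in {0,3,4}, Reject strings end in {1,2}; accept={0,3,4}.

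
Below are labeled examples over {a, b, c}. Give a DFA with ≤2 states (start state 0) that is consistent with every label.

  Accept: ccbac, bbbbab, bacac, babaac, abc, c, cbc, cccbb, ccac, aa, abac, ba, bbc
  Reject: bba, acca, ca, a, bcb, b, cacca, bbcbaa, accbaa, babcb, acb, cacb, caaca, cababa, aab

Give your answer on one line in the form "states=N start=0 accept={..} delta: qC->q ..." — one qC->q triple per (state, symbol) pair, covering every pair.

Fold the examples into a partial DFA from state 0: repeatedly fix the first undefined (state, symbol) met by the shortest-then-alphabetical prefix, trying targets in increasing order and rejecting any under which an Accept and a Reject string meet in one state with the same remainder; add a state when all current targets are rejected. Accepting states are where Accept strings end.
a: 0a undefined. 0a->0: no, aa/a meet in 0. Open state 1: 0a->1.
b: 0b undefined. 0b->0: no, ba/bba meet in 1. 0b->1: ok.
c: 0c undefined. 0c->0: ok.
aa: 1a undefined. 1a->0: ok.
ab: 1b undefined. 1b->0: ok.
ac: 1c undefined. 1c->0: ok.
All examples now run through 2 states with every (state, symbol) defined. Accept strings end in {0}, Reject strings end in {1}; accept={0}.

states=2 start=0 accept={0} delta: 0a->1 0b->1 0c->0 1a->0 1b->0 1c->0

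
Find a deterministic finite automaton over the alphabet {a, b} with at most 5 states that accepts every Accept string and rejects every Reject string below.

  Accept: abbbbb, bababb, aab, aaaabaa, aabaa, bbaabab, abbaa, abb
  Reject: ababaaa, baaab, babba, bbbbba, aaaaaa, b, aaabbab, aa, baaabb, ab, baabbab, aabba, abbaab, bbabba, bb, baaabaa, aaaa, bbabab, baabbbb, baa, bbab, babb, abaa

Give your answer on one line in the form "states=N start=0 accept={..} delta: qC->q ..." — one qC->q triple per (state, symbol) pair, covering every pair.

Grow the machine one transition at a time. Run the examples from 0; the earliest place one falls off (shortest prefix, ties alphabetical) gets sent to the lowest-numbered state that keeps every Accept/Reject pair distinguishable — a pair clashes when both reach the same state with identical unread suffix — and to a fresh state only if none does.
a: 0a undefined. 0a->0: no, aab/b meet in 0 with "b" left. Open state 1: 0a->1.
b: 0b undefined. 0b->0: no, abb/babb meet in 1 with "bb" left. 0b->1: no, aaaabaa/baaabaa meet in 1 with "aaabaa" left. Open state 2: 0b->2.
aa: 1a undefined. 1a->0: no, aab/b meet in 2. 1a->1: no, aab/ab meet in 1 with "b" left. 1a->2: no, aab/bb meet in 2 with "b" left. Open state 3: 1a->3.
ab: 1b undefined. 1b->0: no, abbaa/baa meet in 2 with "aa" left. 1b->1: no, abbbbb/ab meet in 1. 1b->2: no, abb/bb meet in 2 with "b" left. 1b->3: ok.
ba: 2a undefined. 2a->0: no, bababb/bb meet in 2 with "b" left. 2a->1: no, abbbbb/baabbbb meet in 3 with "bbbb" left. 2a->2: ok.
bb: 2b undefined. 2b->0: ok.
aaa: 3a undefined. 3a->0: no, aaaabaa/aaaa meet in 1. 3a->1: no, bbaabab/aaabbab meet in 3 with "bab" left. 3a->2: no, aaaabaa/aa meet in 3. 3a->3: no, bababb/bbabab meet in 3 with "b" left. Open state 4: 3a->4.
aab: 3b undefined. 3b->0: no, abbbbb/babba meet in 2. 3b->1: no, abbbbb/aa meet in 3. 3b->2: no, abbbbb/baaab meet in 0. 3b->3: no, abbbbb/aa meet in 3. 3b->4: ok.
aaaa: 4a undefined. 4a->0: no, aaaabaa/babba meet in 2. 4a->1: no, bababb/aaaaaa meet in 4. 4a->2: no, aaaabaa/aa meet in 3. 4a->3: ok.
aaab: 4b undefined. 4b->0: no, abbbbb/baaab meet in 0. 4b->1: ok.
All examples now run through 5 states with every (state, symbol) defined. Accept strings end in {4}, Reject strings end in {0,1,2,3}; accept={4}.

states=5 start=0 accept={4} delta: 0a->1 0b->2 1a->3 1b->3 2a->2 2b->0 3a->4 3b->4 4a->3 4b->1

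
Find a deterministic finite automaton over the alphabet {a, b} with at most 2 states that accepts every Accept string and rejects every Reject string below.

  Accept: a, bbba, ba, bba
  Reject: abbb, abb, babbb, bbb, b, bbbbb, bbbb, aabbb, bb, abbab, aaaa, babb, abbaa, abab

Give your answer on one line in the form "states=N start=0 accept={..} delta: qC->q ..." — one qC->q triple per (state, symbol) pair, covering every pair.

Fold the examples into a partial DFA from state 0: repeatedly fix the first undefined (state, symbol) met by the shortest-then-alphabetical prefix, trying targets in increasing order and rejecting any under which an Accept and a Reject string meet in one state with the same remainder; add a state when all current targets are rejected. Accepting states are where Accept strings end.
a: 0a undefined. 0a->0: no, a/aaaa meet in 0. Open state 1: 0a->1.
b: 0b undefined. 0b->0: ok.
aa: 1a undefined. 1a->0: ok.
ab: 1b undefined. 1b->0: ok.
All examples now run through 2 states with every (state, symbol) defined. Accept strings end in {1}, Reject strings end in {0}; accept={1}.

states=2 start=0 accept={1} delta: 0a->1 0b->0 1a->0 1b->0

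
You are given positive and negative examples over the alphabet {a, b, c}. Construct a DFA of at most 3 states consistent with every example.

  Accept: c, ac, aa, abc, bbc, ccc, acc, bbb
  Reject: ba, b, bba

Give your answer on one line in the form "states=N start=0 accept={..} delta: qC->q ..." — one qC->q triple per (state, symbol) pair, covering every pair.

Grow the machine one transition at a time. Run the examples from 0; the earliest place one falls off (shortest prefix, ties alphabetical) gets sent to the lowest-numbered state that keeps every Accept/Reject pair distinguishable — a pair clashes when both reach the same state with identical unread suffix — and to a fresh state only if none does.
a: 0a undefined. 0a->0: ok.
b: 0b undefined. 0b->0: no, aa/ba meet in 0. Open state 1: 0b->1.
c: 0c undefined. 0c->0: ok.
ba: 1a undefined. 1a->0: no, c/ba meet in 0. 1a->1: ok.
bb: 1b undefined. 1b->0: no, c/bba meet in 0. 1b->1: no, bbb/ba meet in 1. Open state 2: 1b->2.
abc: 1c undefined. 1c->0: ok.
bba: 2a undefined. 2a->0: no, c/bba meet in 0. 2a->1: ok.
bbb: 2b undefined. 2b->0: ok.
bbc: 2c undefined. 2c->0: ok.
All examples now run through 3 states with every (state, symbol) defined. Accept strings end in {0}, Reject strings end in {1}; accept={0}.

states=3 start=0 accept={0} delta: 0a->0 0b->1 0c->0 1a->1 1b->2 1c->0 2a->1 2b->0 2c->0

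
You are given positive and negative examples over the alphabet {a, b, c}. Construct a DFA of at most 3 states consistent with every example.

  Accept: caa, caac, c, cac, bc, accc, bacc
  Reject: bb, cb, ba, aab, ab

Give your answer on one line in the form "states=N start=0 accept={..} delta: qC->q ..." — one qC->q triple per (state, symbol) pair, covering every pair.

Grow the machine one transition at a time. Run the examples from 0; the earliest place one falls off (shortest prefix, ties alphabetical) gets sent to the lowest-numbered state that keeps every Accept/Reject pair distinguishable — a pair clashes when both reach the same state with identical unread suffix — and to a fresh state only if none does.
a: 0a undefined. 0a->0: ok.
b: 0b undefined. 0b->0: ok.
c: 0c undefined. 0c->0: no, caa/bb meet in 0. Open state 1: 0c->1.
ca: 1a undefined. 1a->0: no, caa/bb meet in 0. 1a->1: ok.
cb: 1b undefined. 1b->0: ok.
acc: 1c undefined. 1c->0: no, caac/bb meet in 0. 1c->1: ok.
All examples now run through 2 states with every (state, symbol) defined. Accept strings end in {1}, Reject strings end in {0}; accept={1}.

states=2 start=0 accept={1} delta: 0a->0 0b->0 0c->1 1a->1 1b->0 1c->1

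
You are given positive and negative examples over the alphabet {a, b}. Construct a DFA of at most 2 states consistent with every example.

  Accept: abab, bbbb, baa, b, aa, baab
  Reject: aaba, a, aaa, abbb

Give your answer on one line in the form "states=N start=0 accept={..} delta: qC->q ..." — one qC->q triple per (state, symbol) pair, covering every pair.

states=2 start=0 accept={0} delta: 0a->1 0b->0 1a->0 1b->1

Grow the machine one transition at a time. Run the examples from 0; the earliest place one falls off (shortest prefix, ties alphabetical) gets sent to the lowest-numbered state that keeps every Accept/Reject pair distinguishable — a pair clashes when both reach the same state with identical unread suffix — and to a fresh state only if none does.
a: 0a undefined. 0a->0: no, aa/a meet in 0. Open state 1: 0a->1.
b: 0b undefined. 0b->0: ok.
aa: 1a undefined. 1a->0: ok.
ab: 1b undefined. 1b->0: no, abab/abbb meet in 0. 1b->1: ok.
All examples now run through 2 states with every (state, symbol) defined. Accept strings end in {0}, Reject strings end in {1}; accept={0}.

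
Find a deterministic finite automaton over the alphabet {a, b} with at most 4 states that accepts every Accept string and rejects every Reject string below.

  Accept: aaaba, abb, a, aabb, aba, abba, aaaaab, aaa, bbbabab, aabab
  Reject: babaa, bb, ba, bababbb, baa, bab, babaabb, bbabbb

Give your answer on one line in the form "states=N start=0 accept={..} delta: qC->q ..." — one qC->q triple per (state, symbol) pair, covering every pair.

Fold the examples into a partial DFA from state 0: repeatedly fix the first undefined (state, symbol) met by the shortest-then-alphabetical prefix, trying targets in increasing order and rejecting any under which an Accept and a Reject string meet in one state with the same remainder; add a state when all current targets are rejected. Accepting states are where Accept strings end.
a: 0a undefined. 0a->0: no, aaaba/ba meet in 0 with "ba" left. Open state 1: 0a->1.
b: 0b undefined. 0b->0: no, a/ba meet in 1. 0b->1: no, aaa/baa meet in 1 with "aa" left. Open state 2: 0b->2.
aa: 1a undefined. 1a->0: no, aabb/bb meet in 2 with "b" left. 1a->1: ok.
ab: 1b undefined. 1b->0: no, abba/ba meet in 2 with "a" left. 1b->1: ok.
ba: 2a undefined. 2a->0: no, aaaba/babaa meet in 1. 2a->1: no, aaaba/babaa meet in 1. 2a->2: ok.
bb: 2b undefined. 2b->0: no, aaaba/babaa meet in 1. 2b->1: no, aaaba/babaa meet in 1. 2b->2: no, bbbabab/babaa meet in 2. Open state 3: 2b->3.
bba: 3a undefined. 3a->0: no, aaaba/babaa meet in 1. 3a->1: no, aaaba/babaa meet in 1. 3a->2: ok.
bbb: 3b undefined. 3b->0: ok.
All examples now run through 4 states with every (state, symbol) defined. Accept strings end in {1}, Reject strings end in {0,2,3}; accept={1}.

states=4 start=0 accept={1} delta: 0a->1 0b->2 1a->1 1b->1 2a->2 2b->3 3a->2 3b->0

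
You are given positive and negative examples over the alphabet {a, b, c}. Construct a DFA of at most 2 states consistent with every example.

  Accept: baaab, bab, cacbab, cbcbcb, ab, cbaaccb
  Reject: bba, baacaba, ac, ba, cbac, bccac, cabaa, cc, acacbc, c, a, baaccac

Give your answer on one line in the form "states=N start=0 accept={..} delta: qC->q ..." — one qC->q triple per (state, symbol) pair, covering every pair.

Grow the machine one transition at a time. Run the examples from 0; the earliest place one falls off (shortest prefix, ties alphabetical) gets sent to the lowest-numbered state that keeps every Accept/Reject pair distinguishable — a pair clashes when both reach the same state with identical unread suffix — and to a fresh state only if none does.
a: 0a undefined. 0a->0: ok.
b: 0b undefined. 0b->0: no, baaab/bba meet in 0. Open state 1: 0b->1.
c: 0c undefined. 0c->0: ok.
ba: 1a undefined. 1a->0: ok.
bb: 1b undefined. 1b->0: ok.
bc: 1c undefined. 1c->0: ok.
All examples now run through 2 states with every (state, symbol) defined. Accept strings end in {1}, Reject strings end in {0}; accept={1}.

states=2 start=0 accept={1} delta: 0a->0 0b->1 0c->0 1a->0 1b->0 1c->0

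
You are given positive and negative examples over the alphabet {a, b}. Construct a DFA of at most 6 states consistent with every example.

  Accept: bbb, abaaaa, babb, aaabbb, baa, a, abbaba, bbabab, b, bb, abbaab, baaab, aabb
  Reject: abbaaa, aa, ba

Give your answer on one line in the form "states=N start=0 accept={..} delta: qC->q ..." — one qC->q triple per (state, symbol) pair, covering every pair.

states=5 start=0 accept={1,2,3} delta: 0a->1 0b->1 1a->0 1b->2 2a->0 2b->3 3a->4 3b->1 4a->1 4b->0

State merging on the prefix tree: take the shortest (then alphabetical) example prefix whose next move is undefined and point that move at state 0, else 1, else 2, ...; a target is out if some Accept/Reject pair would then sit in one state with the same input left (inseparable). If every existing state is out, open a new one.
a: 0a undefined. 0a->0: no, a/aa meet in 0. Open state 1: 0a->1.
b: 0b undefined. 0b->0: no, baa/aa meet in 1 with "a" left. 0b->1: ok.
aa: 1a undefined. 1a->0: ok.
ab: 1b undefined. 1b->0: no, abaaaa/abbaaa meet in 0. 1b->1: no, abbaba/abbaaa meet in 0. Open state 2: 1b->2.
aba: 2a undefined. 2a->0: ok.
abb: 2b undefined. 2b->0: no, bbb/aa meet in 0. 2b->1: no, abbaba/abbaaa meet in 0. 2b->2: no, abbaba/abbaaa meet in 0. Open state 3: 2b->3.
abba: 3a undefined. 3a->0: no, abbaba/abbaaa meet in 0. 3a->1: no, abaaaa/abbaaa meet in 1. 3a->2: no, abaaaa/abbaaa meet in 1. 3a->3: no, bbb/abbaaa meet in 3. Open state 4: 3a->4.
abbaa: 4a undefined. 4a->0: no, abaaaa/abbaaa meet in 1. 4a->1: ok.
abbab: 4b undefined. 4b->0: ok.
aaabbb: 3b undefined. 3b->0: no, aaabbb/abbaaa meet in 0. 3b->1: ok.
All examples now run through 5 states with every (state, symbol) defined. Accept strings end in {1,2,3}, Reject strings end in {0}; accept={1,2,3}.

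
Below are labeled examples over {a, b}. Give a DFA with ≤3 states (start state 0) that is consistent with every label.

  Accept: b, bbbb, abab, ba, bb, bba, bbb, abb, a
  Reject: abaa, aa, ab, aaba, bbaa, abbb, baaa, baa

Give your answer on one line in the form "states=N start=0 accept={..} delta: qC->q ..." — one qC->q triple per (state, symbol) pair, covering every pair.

State merging on the prefix tree: take the shortest (then alphabetical) example prefix whose next move is undefined and point that move at state 0, else 1, else 2, ...; a target is out if some Accept/Reject pair would then sit in one state with the same input left (inseparable). If every existing state is out, open a new one.
a: 0a undefined. 0a->0: no, b/ab meet in 0 with "b" left. Open state 1: 0a->1.
b: 0b undefined. 0b->0: ok.
aa: 1a undefined. 1a->0: no, b/aa meet in 0. 1a->1: no, ba/aa meet in 1. Open state 2: 1a->2.
ab: 1b undefined. 1b->0: no, b/ab meet in 0. 1b->1: no, ba/ab meet in 1. 1b->2: ok.
aab: 2b undefined. 2b->0: no, b/abbb meet in 0. 2b->1: ok.
aba: 2a undefined. 2a->0: no, b/baaa meet in 0. 2a->1: no, abab/abaa meet in 2. 2a->2: ok.
All examples now run through 3 states with every (state, symbol) defined. Accept strings end in {0,1}, Reject strings end in {2}; accept={0,1}.

states=3 start=0 accept={0,1} delta: 0a->1 0b->0 1a->2 1b->2 2a->2 2b->1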